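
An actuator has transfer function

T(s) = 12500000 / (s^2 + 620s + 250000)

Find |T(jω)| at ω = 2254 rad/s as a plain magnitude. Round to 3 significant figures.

2.49

At s = jω = j2254:
quadratic: (j2254)² + 620·j2254 + 250000 = -4830516 + j1397480 → |·| ≈ 5.0286e+06, ∠ ≈ 163.86°
|T| = 12500000 / 5.0286e+06 ≈ 2.4858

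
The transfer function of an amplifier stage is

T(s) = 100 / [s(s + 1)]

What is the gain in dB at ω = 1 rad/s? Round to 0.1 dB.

37.0 dB

At s = jω = j1:
pole (s+1): 1 + j1 → |·| = √(1²+1²) = √2 ≈ 1.4142, ∠ = arctan(1/1) ≈ 45.00°
pole at origin: |s| = 1, ∠ = 90.00° (in denominator)
|T| = 100 / 1.4142 ≈ 70.711
Gain = 20 log₁₀(70.711) ≈ 36.99 dB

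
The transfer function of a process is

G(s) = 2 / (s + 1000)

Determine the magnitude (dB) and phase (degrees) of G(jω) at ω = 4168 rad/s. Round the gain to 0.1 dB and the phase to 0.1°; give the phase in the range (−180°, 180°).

At s = jω = j4168:
pole (s+1000): 1000 + j4168 → |·| = √(1000²+4168²) = √18372224 ≈ 4286.3, ∠ = arctan(4168/1000) ≈ 76.51°
|G| = 2 / 4286.3 ≈ 0.0004666
Gain = 20 log₁₀(0.0004666) ≈ -66.62 dB
∠G = 0.00° − 76.51° = -76.51°

-66.6 dB, -76.5°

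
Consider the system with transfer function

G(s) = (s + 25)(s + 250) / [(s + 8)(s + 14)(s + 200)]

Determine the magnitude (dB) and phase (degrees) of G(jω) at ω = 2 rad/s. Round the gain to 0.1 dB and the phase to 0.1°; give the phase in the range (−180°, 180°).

At s = jω = j2:
zero (s+25): 25 + j2 → |·| = √(25²+2²) = √629 ≈ 25.08, ∠ = arctan(2/25) ≈ 4.57°
zero (s+250): 250 + j2 → |·| = √(250²+2²) = √62504 ≈ 250.01, ∠ = arctan(2/250) ≈ 0.46°
pole (s+8): 8 + j2 → |·| = √(8²+2²) = √68 ≈ 8.2462, ∠ = arctan(2/8) ≈ 14.04°
pole (s+14): 14 + j2 → |·| = √(14²+2²) = √200 ≈ 14.142, ∠ = arctan(2/14) ≈ 8.13°
pole (s+200): 200 + j2 → |·| = √(200²+2²) = √40004 ≈ 200.01, ∠ = arctan(2/200) ≈ 0.57°
|G| = 1 · 6270.3 / 23325 ≈ 0.26882
Gain = 20 log₁₀(0.26882) ≈ -11.41 dB
∠G = 5.03° − 22.74° = -17.71°

-11.4 dB, -17.7°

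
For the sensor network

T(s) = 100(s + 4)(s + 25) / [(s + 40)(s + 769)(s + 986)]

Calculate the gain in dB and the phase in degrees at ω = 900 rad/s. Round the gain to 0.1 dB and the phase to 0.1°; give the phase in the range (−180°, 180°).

-24.9 dB, -1.2°

At s = jω = j900:
zero (s+4): 4 + j900 → |·| = √(4²+900²) = √810016 ≈ 900.01, ∠ = arctan(900/4) ≈ 89.75°
zero (s+25): 25 + j900 → |·| = √(25²+900²) = √810625 ≈ 900.35, ∠ = arctan(900/25) ≈ 88.41°
pole (s+40): 40 + j900 → |·| = √(40²+900²) = √811600 ≈ 900.89, ∠ = arctan(900/40) ≈ 87.46°
pole (s+769): 769 + j900 → |·| = √(769²+900²) = √1401361 ≈ 1183.8, ∠ = arctan(900/769) ≈ 49.49°
pole (s+986): 986 + j900 → |·| = √(986²+900²) = √1782196 ≈ 1335, ∠ = arctan(900/986) ≈ 42.39°
|T| = 100 · 8.1032e+05 / 1.4237e+09 ≈ 0.056916
Gain = 20 log₁₀(0.056916) ≈ -24.90 dB
∠T = 178.16° − 179.34° = -1.18°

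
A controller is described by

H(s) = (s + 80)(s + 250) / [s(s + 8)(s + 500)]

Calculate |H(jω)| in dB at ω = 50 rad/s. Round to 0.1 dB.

At s = jω = j50:
zero (s+80): 80 + j50 → |·| = √(80²+50²) = √8900 ≈ 94.34, ∠ = arctan(50/80) ≈ 32.01°
zero (s+250): 250 + j50 → |·| = √(250²+50²) = √65000 ≈ 254.95, ∠ = arctan(50/250) ≈ 11.31°
pole (s+8): 8 + j50 → |·| = √(8²+50²) = √2564 ≈ 50.636, ∠ = arctan(50/8) ≈ 80.91°
pole (s+500): 500 + j50 → |·| = √(500²+50²) = √252500 ≈ 502.49, ∠ = arctan(50/500) ≈ 5.71°
pole at origin: |s| = 50, ∠ = 90.00° (in denominator)
|H| = 1 · 24052 / 1.2722e+06 ≈ 0.018906
Gain = 20 log₁₀(0.018906) ≈ -34.47 dB

-34.5 dB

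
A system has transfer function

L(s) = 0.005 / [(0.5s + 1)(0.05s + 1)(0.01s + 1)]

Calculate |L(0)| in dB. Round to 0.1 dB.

-46.0 dB

L(0) = 0.005 · 1 / 1 = 0.005
20 log₁₀(0.005) ≈ -46.02 dB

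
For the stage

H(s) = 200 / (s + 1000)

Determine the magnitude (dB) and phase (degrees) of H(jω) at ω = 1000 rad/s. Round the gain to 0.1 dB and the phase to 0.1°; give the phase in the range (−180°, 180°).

At s = jω = j1000:
pole (s+1000): 1000 + j1000 → |·| = √(1000²+1000²) = √2000000 ≈ 1414.2, ∠ = arctan(1000/1000) ≈ 45.00°
|H| = 200 / 1414.2 ≈ 0.14142
Gain = 20 log₁₀(0.14142) ≈ -16.99 dB
∠H = 0.00° − 45.00° = -45.00°

-17.0 dB, -45.0°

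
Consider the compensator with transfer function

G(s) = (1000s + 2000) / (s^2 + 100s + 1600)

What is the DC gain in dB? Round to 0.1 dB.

G(0) = 2000 / 1600 = 1.25
20 log₁₀(1.25) ≈ 1.94 dB

1.9 dB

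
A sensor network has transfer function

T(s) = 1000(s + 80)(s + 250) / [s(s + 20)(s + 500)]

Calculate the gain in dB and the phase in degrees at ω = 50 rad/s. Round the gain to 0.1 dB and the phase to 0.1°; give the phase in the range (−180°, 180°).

At s = jω = j50:
zero (s+80): 80 + j50 → |·| = √(80²+50²) = √8900 ≈ 94.34, ∠ = arctan(50/80) ≈ 32.01°
zero (s+250): 250 + j50 → |·| = √(250²+50²) = √65000 ≈ 254.95, ∠ = arctan(50/250) ≈ 11.31°
pole (s+20): 20 + j50 → |·| = √(20²+50²) = √2900 ≈ 53.852, ∠ = arctan(50/20) ≈ 68.20°
pole (s+500): 500 + j50 → |·| = √(500²+50²) = √252500 ≈ 502.49, ∠ = arctan(50/500) ≈ 5.71°
pole at origin: |s| = 50, ∠ = 90.00° (in denominator)
|T| = 1000 · 24052 / 1.353e+06 ≈ 17.777
Gain = 20 log₁₀(17.777) ≈ 25.00 dB
∠T = 43.32° − 163.91° = -120.59°

25.0 dB, -120.6°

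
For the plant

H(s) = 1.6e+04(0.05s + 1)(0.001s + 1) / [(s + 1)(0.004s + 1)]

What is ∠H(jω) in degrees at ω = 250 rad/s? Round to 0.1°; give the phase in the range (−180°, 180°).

At ω = 250 rad/s:
zero (1 + j250·0.05) = 1 + j12.5 → |·| ≈ 12.54, ∠ ≈ 85.43°
zero (1 + j250·0.001) = 1 + j0.25 → |·| ≈ 1.0308, ∠ ≈ 14.04°
pole (1 + j250·1) = 1 + j250 → |·| ≈ 250, ∠ ≈ 89.77°
pole (1 + j250·0.004) = 1 + j1 → |·| ≈ 1.4142, ∠ ≈ 45.00°
∠H = (85.43° + 14.04°) − (89.77° + 45.00°) = -35.30°

-35.3°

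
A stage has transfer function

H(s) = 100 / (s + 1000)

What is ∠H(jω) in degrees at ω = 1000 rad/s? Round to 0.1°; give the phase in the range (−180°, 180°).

-45.0°

At s = jω = j1000:
pole (s+1000): 1000 + j1000 → |·| = √(1000²+1000²) = √2000000 ≈ 1414.2, ∠ = arctan(1000/1000) ≈ 45.00°
∠H = 0.00° − 45.00° = -45.00°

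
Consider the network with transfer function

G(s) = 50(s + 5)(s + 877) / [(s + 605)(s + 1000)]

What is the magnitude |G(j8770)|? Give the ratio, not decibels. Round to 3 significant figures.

At s = jω = j8770:
zero (s+5): 5 + j8770 → |·| = √(5²+8770²) = √76912925 ≈ 8770, ∠ = arctan(8770/5) ≈ 89.97°
zero (s+877): 877 + j8770 → |·| = √(877²+8770²) = √77682029 ≈ 8813.7, ∠ = arctan(8770/877) ≈ 84.29°
pole (s+605): 605 + j8770 → |·| = √(605²+8770²) = √77278925 ≈ 8790.8, ∠ = arctan(8770/605) ≈ 86.05°
pole (s+1000): 1000 + j8770 → |·| = √(1000²+8770²) = √77912900 ≈ 8826.8, ∠ = arctan(8770/1000) ≈ 83.49°
|G| = 50 · 7.7296e+07 / 7.7595e+07 ≈ 49.807

49.8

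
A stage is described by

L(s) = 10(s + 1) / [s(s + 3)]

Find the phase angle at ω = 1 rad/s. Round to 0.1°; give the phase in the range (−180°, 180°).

-63.4°

At s = jω = j1:
zero (s+1): 1 + j1 → |·| = √(1²+1²) = √2 ≈ 1.4142, ∠ = arctan(1/1) ≈ 45.00°
pole (s+3): 3 + j1 → |·| = √(3²+1²) = √10 ≈ 3.1623, ∠ = arctan(1/3) ≈ 18.43°
pole at origin: |s| = 1, ∠ = 90.00° (in denominator)
∠L = 45.00° − 108.43° = -63.43°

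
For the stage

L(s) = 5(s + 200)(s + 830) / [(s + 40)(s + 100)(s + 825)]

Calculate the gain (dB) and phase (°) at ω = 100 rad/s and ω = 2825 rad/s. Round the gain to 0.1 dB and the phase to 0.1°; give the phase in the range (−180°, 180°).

ω = 100: -22.6 dB, -86.7°; ω = 2825: -55.0 dB, -91.3°

At s = jω = j100:
zero (s+200): 200 + j100 → |·| = √(200²+100²) = √50000 ≈ 223.61, ∠ = arctan(100/200) ≈ 26.57°
zero (s+830): 830 + j100 → |·| = √(830²+100²) = √698900 ≈ 836, ∠ = arctan(100/830) ≈ 6.87°
pole (s+40): 40 + j100 → |·| = √(40²+100²) = √11600 ≈ 107.7, ∠ = arctan(100/40) ≈ 68.20°
pole (s+100): 100 + j100 → |·| = √(100²+100²) = √20000 ≈ 141.42, ∠ = arctan(100/100) ≈ 45.00°
pole (s+825): 825 + j100 → |·| = √(825²+100²) = √690625 ≈ 831.04, ∠ = arctan(100/825) ≈ 6.91°
|L| = 5 · 1.8694e+05 / 1.2658e+07 ≈ 0.073843
Gain = 20 log₁₀(0.073843) ≈ -22.63 dB
∠L = 33.44° − 120.11° = -86.67°

At s = jω = j2825:
zero (s+200): 200 + j2825 → |·| = √(200²+2825²) = √8020625 ≈ 2832.1, ∠ = arctan(2825/200) ≈ 85.95°
zero (s+830): 830 + j2825 → |·| = √(830²+2825²) = √8669525 ≈ 2944.4, ∠ = arctan(2825/830) ≈ 73.63°
pole (s+40): 40 + j2825 → |·| = √(40²+2825²) = √7982225 ≈ 2825.3, ∠ = arctan(2825/40) ≈ 89.19°
pole (s+100): 100 + j2825 → |·| = √(100²+2825²) = √7990625 ≈ 2826.8, ∠ = arctan(2825/100) ≈ 87.97°
pole (s+825): 825 + j2825 → |·| = √(825²+2825²) = √8661250 ≈ 2943, ∠ = arctan(2825/825) ≈ 73.72°
|L| = 5 · 8.3388e+06 / 2.3504e+10 ≈ 0.0017739
Gain = 20 log₁₀(0.0017739) ≈ -55.02 dB
∠L = 159.58° − 250.88° = -91.30°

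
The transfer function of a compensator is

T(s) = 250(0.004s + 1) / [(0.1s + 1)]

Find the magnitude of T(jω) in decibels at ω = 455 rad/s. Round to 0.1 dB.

At ω = 455 rad/s:
zero (1 + j455·0.004) = 1 + j1.82 → |·| ≈ 2.0766, ∠ ≈ 61.21°
pole (1 + j455·0.1) = 1 + j45.5 → |·| ≈ 45.511, ∠ ≈ 88.74°
|T| = 250 · 2.0766 / (45.511) ≈ 11.407
Gain = 20 log₁₀(11.407) ≈ 21.14 dB

21.1 dB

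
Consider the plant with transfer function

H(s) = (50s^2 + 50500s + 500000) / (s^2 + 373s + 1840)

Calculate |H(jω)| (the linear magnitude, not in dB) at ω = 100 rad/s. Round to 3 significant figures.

Substitute s = j100:
Numerator: 50(j100)^2 + 50500(j100) + 500000 = 0 + j5050000
Denominator: (j100)^2 + 373(j100) + 1840 = -8160 + j37300
|N| = √(0² + 5050000²) ≈ 5.05e+06, ∠N ≈ 90.00°
|D| = √(8160² + 37300²) ≈ 38182, ∠D ≈ 102.34°
|H| = 5.05e+06 / 38182 ≈ 132.26

132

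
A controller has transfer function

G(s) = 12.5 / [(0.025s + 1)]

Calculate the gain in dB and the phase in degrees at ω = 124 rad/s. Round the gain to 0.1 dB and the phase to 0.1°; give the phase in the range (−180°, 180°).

At ω = 124 rad/s:
pole (1 + j124·0.025) = 1 + j3.1 → |·| ≈ 3.2573, ∠ ≈ 72.12°
|G| = 12.5 · 1 / (3.2573) ≈ 3.8375
Gain = 20 log₁₀(3.8375) ≈ 11.68 dB
∠G = (0°) − (72.12°) = -72.12°

11.7 dB, -72.1°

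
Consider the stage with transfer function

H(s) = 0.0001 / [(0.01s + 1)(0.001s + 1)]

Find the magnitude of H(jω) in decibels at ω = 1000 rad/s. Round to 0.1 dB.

-103.1 dB

At ω = 1000 rad/s:
pole (1 + j1000·0.01) = 1 + j10 → |·| ≈ 10.05, ∠ ≈ 84.29°
pole (1 + j1000·0.001) = 1 + j1 → |·| ≈ 1.4142, ∠ ≈ 45.00°
|H| = 0.0001 · 1 / (10.05 · 1.4142) ≈ 7.036e-06
Gain = 20 log₁₀(7.036e-06) ≈ -103.05 dB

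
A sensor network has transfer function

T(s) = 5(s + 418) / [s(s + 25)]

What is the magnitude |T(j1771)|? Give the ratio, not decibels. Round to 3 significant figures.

0.00290

At s = jω = j1771:
zero (s+418): 418 + j1771 → |·| = √(418²+1771²) = √3311165 ≈ 1819.7, ∠ = arctan(1771/418) ≈ 76.72°
pole (s+25): 25 + j1771 → |·| = √(25²+1771²) = √3137066 ≈ 1771.2, ∠ = arctan(1771/25) ≈ 89.19°
pole at origin: |s| = 1771, ∠ = 90.00° (in denominator)
|T| = 5 · 1819.7 / 3.1368e+06 ≈ 0.0029006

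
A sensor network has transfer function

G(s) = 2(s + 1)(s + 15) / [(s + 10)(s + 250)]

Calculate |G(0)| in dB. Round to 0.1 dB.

-38.4 dB

G(0) = 2·1·15 / (10·250) = 0.012
20 log₁₀(0.012) ≈ -38.42 dB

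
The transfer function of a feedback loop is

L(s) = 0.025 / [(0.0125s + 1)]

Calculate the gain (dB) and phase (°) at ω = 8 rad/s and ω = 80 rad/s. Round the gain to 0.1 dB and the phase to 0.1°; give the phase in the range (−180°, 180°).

At ω = 8 rad/s:
pole (1 + j8·0.0125) = 1 + j0.1 → |·| ≈ 1.005, ∠ ≈ 5.71°
|L| = 0.025 · 1 / (1.005) ≈ 0.024876
Gain = 20 log₁₀(0.024876) ≈ -32.08 dB
∠L = (0°) − (5.71°) = -5.71°

At ω = 80 rad/s:
pole (1 + j80·0.0125) = 1 + j1 → |·| ≈ 1.4142, ∠ ≈ 45.00°
|L| = 0.025 · 1 / (1.4142) ≈ 0.017678
Gain = 20 log₁₀(0.017678) ≈ -35.05 dB
∠L = (0°) − (45.00°) = -45.00°

ω = 8: -32.1 dB, -5.7°; ω = 80: -35.1 dB, -45.0°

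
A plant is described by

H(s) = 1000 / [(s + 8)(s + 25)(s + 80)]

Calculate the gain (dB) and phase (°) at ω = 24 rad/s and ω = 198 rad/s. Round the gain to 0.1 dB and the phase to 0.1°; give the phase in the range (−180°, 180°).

ω = 24: -37.3 dB, -132.1°; ω = 198: -78.5 dB, 121.5°

At s = jω = j24:
pole (s+8): 8 + j24 → |·| = √(8²+24²) = √640 ≈ 25.298, ∠ = arctan(24/8) ≈ 71.57°
pole (s+25): 25 + j24 → |·| = √(25²+24²) = √1201 ≈ 34.655, ∠ = arctan(24/25) ≈ 43.83°
pole (s+80): 80 + j24 → |·| = √(80²+24²) = √6976 ≈ 83.522, ∠ = arctan(24/80) ≈ 16.70°
|H| = 1000 / 73224 ≈ 0.013657
Gain = 20 log₁₀(0.013657) ≈ -37.29 dB
∠H = 0.00° − 132.10° = -132.10°

At s = jω = j198:
pole (s+8): 8 + j198 → |·| = √(8²+198²) = √39268 ≈ 198.16, ∠ = arctan(198/8) ≈ 87.69°
pole (s+25): 25 + j198 → |·| = √(25²+198²) = √39829 ≈ 199.57, ∠ = arctan(198/25) ≈ 82.80°
pole (s+80): 80 + j198 → |·| = √(80²+198²) = √45604 ≈ 213.55, ∠ = arctan(198/80) ≈ 68.00°
|H| = 1000 / 8.4452e+06 ≈ 0.00011841
Gain = 20 log₁₀(0.00011841) ≈ -78.53 dB
∠H = 0.00° − 238.49° = -238.49° ≡ 121.51° (principal value)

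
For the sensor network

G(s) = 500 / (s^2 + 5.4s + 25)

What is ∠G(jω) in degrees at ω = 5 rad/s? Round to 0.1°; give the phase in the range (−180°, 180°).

-90.0°

At s = jω = j5:
quadratic: (j5)² + 5.4·j5 + 25 = 0 + j27 → |·| ≈ 27, ∠ ≈ 90.00°
∠G = 0.00° − 90.00° = -90.00°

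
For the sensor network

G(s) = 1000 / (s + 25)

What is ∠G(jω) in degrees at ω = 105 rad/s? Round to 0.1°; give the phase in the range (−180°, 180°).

-76.6°

Substitute s = j105:
Numerator: 1000 = 1000 + j0
Denominator: (j105) + 25 = 25 + j105
|N| = √(1000² + 0²) ≈ 1000, ∠N ≈ 0.00°
|D| = √(25² + 105²) ≈ 107.94, ∠D ≈ 76.61°
∠G = 0.00° − 76.61° = -76.61°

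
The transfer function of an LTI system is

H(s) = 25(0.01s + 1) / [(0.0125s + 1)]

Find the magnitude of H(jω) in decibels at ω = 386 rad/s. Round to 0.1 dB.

At ω = 386 rad/s:
zero (1 + j386·0.01) = 1 + j3.86 → |·| ≈ 3.9874, ∠ ≈ 75.48°
pole (1 + j386·0.0125) = 1 + j4.825 → |·| ≈ 4.9275, ∠ ≈ 78.29°
|H| = 25 · 3.9874 / (4.9275) ≈ 20.23
Gain = 20 log₁₀(20.23) ≈ 26.12 dB

26.1 dB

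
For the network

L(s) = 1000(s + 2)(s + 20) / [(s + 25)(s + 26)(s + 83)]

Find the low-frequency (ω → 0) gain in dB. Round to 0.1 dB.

L(0) = 1000·2·20 / (25·26·83) ≈ 0.74143
20 log₁₀(0.74143) ≈ -2.60 dB

-2.6 dB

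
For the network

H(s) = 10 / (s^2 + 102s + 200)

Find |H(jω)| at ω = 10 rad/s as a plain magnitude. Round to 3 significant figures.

Substitute s = j10:
Numerator: 10 = 10 + j0
Denominator: (j10)^2 + 102(j10) + 200 = 100 + j1020
|N| = √(10² + 0²) ≈ 10, ∠N ≈ 0.00°
|D| = √(100² + 1020²) ≈ 1024.9, ∠D ≈ 84.40°
|H| = 10 / 1024.9 ≈ 0.009757

0.00976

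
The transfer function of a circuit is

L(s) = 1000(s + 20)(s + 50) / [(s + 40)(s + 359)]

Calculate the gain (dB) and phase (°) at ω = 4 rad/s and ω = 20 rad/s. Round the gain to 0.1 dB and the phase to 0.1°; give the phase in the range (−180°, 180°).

At s = jω = j4:
zero (s+20): 20 + j4 → |·| = √(20²+4²) = √416 ≈ 20.396, ∠ = arctan(4/20) ≈ 11.31°
zero (s+50): 50 + j4 → |·| = √(50²+4²) = √2516 ≈ 50.16, ∠ = arctan(4/50) ≈ 4.57°
pole (s+40): 40 + j4 → |·| = √(40²+4²) = √1616 ≈ 40.2, ∠ = arctan(4/40) ≈ 5.71°
pole (s+359): 359 + j4 → |·| = √(359²+4²) = √128897 ≈ 359.02, ∠ = arctan(4/359) ≈ 0.64°
|L| = 1000 · 1023.1 / 14433 ≈ 70.886
Gain = 20 log₁₀(70.886) ≈ 37.01 dB
∠L = 15.88° − 6.35° = 9.53°

At s = jω = j20:
zero (s+20): 20 + j20 → |·| = √(20²+20²) = √800 ≈ 28.284, ∠ = arctan(20/20) ≈ 45.00°
zero (s+50): 50 + j20 → |·| = √(50²+20²) = √2900 ≈ 53.852, ∠ = arctan(20/50) ≈ 21.80°
pole (s+40): 40 + j20 → |·| = √(40²+20²) = √2000 ≈ 44.721, ∠ = arctan(20/40) ≈ 26.57°
pole (s+359): 359 + j20 → |·| = √(359²+20²) = √129281 ≈ 359.56, ∠ = arctan(20/359) ≈ 3.19°
|L| = 1000 · 1523.1 / 16080 ≈ 94.72
Gain = 20 log₁₀(94.72) ≈ 39.53 dB
∠L = 66.80° − 29.76° = 37.04°

ω = 4: 37.0 dB, 9.5°; ω = 20: 39.5 dB, 37.0°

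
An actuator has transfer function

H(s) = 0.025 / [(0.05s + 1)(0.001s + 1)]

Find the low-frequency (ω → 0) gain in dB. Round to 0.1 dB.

H(0) = 0.025 · 1 / 1 = 0.025
20 log₁₀(0.025) ≈ -32.04 dB

-32.0 dB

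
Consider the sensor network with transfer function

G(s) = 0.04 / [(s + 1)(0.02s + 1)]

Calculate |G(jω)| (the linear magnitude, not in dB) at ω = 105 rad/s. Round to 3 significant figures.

At ω = 105 rad/s:
pole (1 + j105·1) = 1 + j105 → |·| ≈ 105, ∠ ≈ 89.45°
pole (1 + j105·0.02) = 1 + j2.1 → |·| ≈ 2.3259, ∠ ≈ 64.54°
|G| = 0.04 · 1 / (105 · 2.3259) ≈ 0.00016379

0.000164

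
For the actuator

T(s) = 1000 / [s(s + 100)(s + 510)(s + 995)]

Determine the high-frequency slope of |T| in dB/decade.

-80 dB/decade

Each pole contributes −20 dB/decade at high frequency; each zero contributes +20 dB/decade.
Net: 0 zero(s) − 4 pole(s) → -80 dB/decade.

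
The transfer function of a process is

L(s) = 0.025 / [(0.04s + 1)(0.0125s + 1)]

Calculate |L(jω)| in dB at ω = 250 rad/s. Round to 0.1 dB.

At ω = 250 rad/s:
pole (1 + j250·0.04) = 1 + j10 → |·| ≈ 10.05, ∠ ≈ 84.29°
pole (1 + j250·0.0125) = 1 + j3.125 → |·| ≈ 3.2811, ∠ ≈ 72.26°
|L| = 0.025 · 1 / (10.05 · 3.2811) ≈ 0.00075815
Gain = 20 log₁₀(0.00075815) ≈ -62.40 dB

-62.4 dB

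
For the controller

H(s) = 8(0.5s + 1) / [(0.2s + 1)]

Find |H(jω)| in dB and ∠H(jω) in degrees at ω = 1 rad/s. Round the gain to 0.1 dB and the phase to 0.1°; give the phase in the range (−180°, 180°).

18.9 dB, 15.3°

At ω = 1 rad/s:
zero (1 + j1·0.5) = 1 + j0.5 → |·| ≈ 1.118, ∠ ≈ 26.57°
pole (1 + j1·0.2) = 1 + j0.2 → |·| ≈ 1.0198, ∠ ≈ 11.31°
|H| = 8 · 1.118 / (1.0198) ≈ 8.7703
Gain = 20 log₁₀(8.7703) ≈ 18.86 dB
∠H = (26.57°) − (11.31°) = 15.26°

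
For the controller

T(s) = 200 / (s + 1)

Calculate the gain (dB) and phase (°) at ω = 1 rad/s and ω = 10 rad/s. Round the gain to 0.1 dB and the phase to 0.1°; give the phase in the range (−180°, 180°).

ω = 1: 43.0 dB, -45.0°; ω = 10: 26.0 dB, -84.3°

At s = jω = j1:
pole (s+1): 1 + j1 → |·| = √(1²+1²) = √2 ≈ 1.4142, ∠ = arctan(1/1) ≈ 45.00°
|T| = 200 / 1.4142 ≈ 141.42
Gain = 20 log₁₀(141.42) ≈ 43.01 dB
∠T = 0.00° − 45.00° = -45.00°

At s = jω = j10:
pole (s+1): 1 + j10 → |·| = √(1²+10²) = √101 ≈ 10.05, ∠ = arctan(10/1) ≈ 84.29°
|T| = 200 / 10.05 ≈ 19.9
Gain = 20 log₁₀(19.9) ≈ 25.98 dB
∠T = 0.00° − 84.29° = -84.29°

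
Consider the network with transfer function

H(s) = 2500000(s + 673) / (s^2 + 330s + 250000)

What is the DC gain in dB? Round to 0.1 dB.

H(0) = 2500000·673 / 250000 = 6730
20 log₁₀(6730) ≈ 76.56 dB

76.6 dB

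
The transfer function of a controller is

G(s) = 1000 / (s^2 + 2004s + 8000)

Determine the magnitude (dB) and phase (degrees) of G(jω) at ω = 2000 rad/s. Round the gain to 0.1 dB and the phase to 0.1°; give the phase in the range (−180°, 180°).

Substitute s = j2000:
Numerator: 1000 = 1000 + j0
Denominator: (j2000)^2 + 2004(j2000) + 8000 = -3992000 + j4008000
|N| = √(1000² + 0²) ≈ 1000, ∠N ≈ 0.00°
|D| = √(3992000² + 4008000²) ≈ 5.6569e+06, ∠D ≈ 134.89°
|G| = 1000 / 5.6569e+06 ≈ 0.00017678
Gain = 20 log₁₀(0.00017678) ≈ -75.05 dB
∠G = 0.00° − 134.89° = -134.89°

-75.1 dB, -134.9°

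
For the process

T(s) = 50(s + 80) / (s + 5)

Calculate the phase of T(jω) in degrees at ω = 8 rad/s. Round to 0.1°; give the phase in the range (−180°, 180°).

-52.3°

At s = jω = j8:
zero (s+80): 80 + j8 → |·| = √(80²+8²) = √6464 ≈ 80.399, ∠ = arctan(8/80) ≈ 5.71°
pole (s+5): 5 + j8 → |·| = √(5²+8²) = √89 ≈ 9.434, ∠ = arctan(8/5) ≈ 57.99°
∠T = 5.71° − 57.99° = -52.28°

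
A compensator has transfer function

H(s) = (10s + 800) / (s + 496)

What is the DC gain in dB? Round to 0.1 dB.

H(0) = 800 / 496 ≈ 1.6129
20 log₁₀(1.6129) ≈ 4.15 dB

4.2 dB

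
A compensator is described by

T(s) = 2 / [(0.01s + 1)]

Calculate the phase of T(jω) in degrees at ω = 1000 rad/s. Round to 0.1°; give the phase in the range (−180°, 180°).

At ω = 1000 rad/s:
pole (1 + j1000·0.01) = 1 + j10 → |·| ≈ 10.05, ∠ ≈ 84.29°
∠T = (0°) − (84.29°) = -84.29°

-84.3°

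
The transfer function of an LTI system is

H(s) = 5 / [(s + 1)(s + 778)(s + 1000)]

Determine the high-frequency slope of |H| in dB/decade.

-60 dB/decade

Each pole contributes −20 dB/decade at high frequency; each zero contributes +20 dB/decade.
Net: 0 zero(s) − 3 pole(s) → -60 dB/decade.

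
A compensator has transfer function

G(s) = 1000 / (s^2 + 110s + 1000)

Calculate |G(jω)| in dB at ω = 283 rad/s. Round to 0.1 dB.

Substitute s = j283:
Numerator: 1000 = 1000 + j0
Denominator: (j283)^2 + 110(j283) + 1000 = -79089 + j31130
|N| = √(1000² + 0²) ≈ 1000, ∠N ≈ 0.00°
|D| = √(79089² + 31130²) ≈ 84995, ∠D ≈ 158.52°
|G| = 1000 / 84995 ≈ 0.011765
Gain = 20 log₁₀(0.011765) ≈ -38.59 dB

-38.6 dB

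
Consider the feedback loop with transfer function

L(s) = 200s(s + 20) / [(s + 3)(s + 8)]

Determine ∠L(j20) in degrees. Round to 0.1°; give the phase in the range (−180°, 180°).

At s = jω = j20:
zero (s+20): 20 + j20 → |·| = √(20²+20²) = √800 ≈ 28.284, ∠ = arctan(20/20) ≈ 45.00°
zero at origin: s = j20 → |·| = 20, ∠ = 90.00°
pole (s+3): 3 + j20 → |·| = √(3²+20²) = √409 ≈ 20.224, ∠ = arctan(20/3) ≈ 81.47°
pole (s+8): 8 + j20 → |·| = √(8²+20²) = √464 ≈ 21.541, ∠ = arctan(20/8) ≈ 68.20°
∠L = 135.00° − 149.67° = -14.67°

-14.7°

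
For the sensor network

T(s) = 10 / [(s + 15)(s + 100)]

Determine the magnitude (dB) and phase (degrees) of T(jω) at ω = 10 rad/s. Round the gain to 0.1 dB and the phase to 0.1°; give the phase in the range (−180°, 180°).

At s = jω = j10:
pole (s+15): 15 + j10 → |·| = √(15²+10²) = √325 ≈ 18.028, ∠ = arctan(10/15) ≈ 33.69°
pole (s+100): 100 + j10 → |·| = √(100²+10²) = √10100 ≈ 100.5, ∠ = arctan(10/100) ≈ 5.71°
|T| = 10 / 1811.8 ≈ 0.0055194
Gain = 20 log₁₀(0.0055194) ≈ -45.16 dB
∠T = 0.00° − 39.40° = -39.40°

-45.2 dB, -39.4°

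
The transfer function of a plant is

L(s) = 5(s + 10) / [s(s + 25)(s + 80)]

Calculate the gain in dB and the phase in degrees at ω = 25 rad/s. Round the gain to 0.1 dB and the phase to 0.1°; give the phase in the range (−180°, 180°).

At s = jω = j25:
zero (s+10): 10 + j25 → |·| = √(10²+25²) = √725 ≈ 26.926, ∠ = arctan(25/10) ≈ 68.20°
pole (s+25): 25 + j25 → |·| = √(25²+25²) = √1250 ≈ 35.355, ∠ = arctan(25/25) ≈ 45.00°
pole (s+80): 80 + j25 → |·| = √(80²+25²) = √7025 ≈ 83.815, ∠ = arctan(25/80) ≈ 17.35°
pole at origin: |s| = 25, ∠ = 90.00° (in denominator)
|L| = 5 · 26.926 / 74082 ≈ 0.0018173
Gain = 20 log₁₀(0.0018173) ≈ -54.81 dB
∠L = 68.20° − 152.35° = -84.15°

-54.8 dB, -84.2°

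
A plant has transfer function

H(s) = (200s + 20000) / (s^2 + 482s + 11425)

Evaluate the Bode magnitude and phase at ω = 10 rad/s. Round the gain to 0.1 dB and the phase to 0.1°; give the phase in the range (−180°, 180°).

4.3 dB, -17.3°

Substitute s = j10:
Numerator: 200(j10) + 20000 = 20000 + j2000
Denominator: (j10)^2 + 482(j10) + 11425 = 11325 + j4820
|N| = √(20000² + 2000²) ≈ 20100, ∠N ≈ 5.71°
|D| = √(11325² + 4820²) ≈ 12308, ∠D ≈ 23.05°
|H| = 20100 / 12308 ≈ 1.6331
Gain = 20 log₁₀(1.6331) ≈ 4.26 dB
∠H = 5.71° − 23.05° = -17.34°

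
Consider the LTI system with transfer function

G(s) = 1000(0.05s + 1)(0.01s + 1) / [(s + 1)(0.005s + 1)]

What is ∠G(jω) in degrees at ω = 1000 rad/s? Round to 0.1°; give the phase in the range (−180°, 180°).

4.5°

At ω = 1000 rad/s:
zero (1 + j1000·0.05) = 1 + j50 → |·| ≈ 50.01, ∠ ≈ 88.85°
zero (1 + j1000·0.01) = 1 + j10 → |·| ≈ 10.05, ∠ ≈ 84.29°
pole (1 + j1000·1) = 1 + j1000 → |·| ≈ 1000, ∠ ≈ 89.94°
pole (1 + j1000·0.005) = 1 + j5 → |·| ≈ 5.099, ∠ ≈ 78.69°
∠G = (88.85° + 84.29°) − (89.94° + 78.69°) = 4.51°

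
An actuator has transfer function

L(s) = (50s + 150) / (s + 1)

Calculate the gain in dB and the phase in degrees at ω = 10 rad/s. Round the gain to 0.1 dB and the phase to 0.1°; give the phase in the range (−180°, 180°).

Substitute s = j10:
Numerator: 50(j10) + 150 = 150 + j500
Denominator: (j10) + 1 = 1 + j10
|N| = √(150² + 500²) ≈ 522.02, ∠N ≈ 73.30°
|D| = √(1² + 10²) ≈ 10.05, ∠D ≈ 84.29°
|L| = 522.02 / 10.05 ≈ 51.942
Gain = 20 log₁₀(51.942) ≈ 34.31 dB
∠L = 73.30° − 84.29° = -10.99°

34.3 dB, -11.0°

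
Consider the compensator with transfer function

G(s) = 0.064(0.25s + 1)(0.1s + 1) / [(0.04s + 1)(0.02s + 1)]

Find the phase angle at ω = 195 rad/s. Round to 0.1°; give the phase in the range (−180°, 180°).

At ω = 195 rad/s:
zero (1 + j195·0.25) = 1 + j48.75 → |·| ≈ 48.76, ∠ ≈ 88.82°
zero (1 + j195·0.1) = 1 + j19.5 → |·| ≈ 19.526, ∠ ≈ 87.06°
pole (1 + j195·0.04) = 1 + j7.8 → |·| ≈ 7.8638, ∠ ≈ 82.69°
pole (1 + j195·0.02) = 1 + j3.9 → |·| ≈ 4.0262, ∠ ≈ 75.62°
∠G = (88.82° + 87.06°) − (82.69° + 75.62°) = 17.57°

17.6°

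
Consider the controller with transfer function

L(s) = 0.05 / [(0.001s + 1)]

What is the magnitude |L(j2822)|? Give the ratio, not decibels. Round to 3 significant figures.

At ω = 2822 rad/s:
pole (1 + j2822·0.001) = 1 + j2.822 → |·| ≈ 2.9939, ∠ ≈ 70.49°
|L| = 0.05 · 1 / (2.9939) ≈ 0.016701

0.0167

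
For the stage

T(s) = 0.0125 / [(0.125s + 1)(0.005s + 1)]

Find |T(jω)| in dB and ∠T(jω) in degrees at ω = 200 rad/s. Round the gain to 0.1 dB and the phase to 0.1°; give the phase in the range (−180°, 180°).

At ω = 200 rad/s:
pole (1 + j200·0.125) = 1 + j25 → |·| ≈ 25.02, ∠ ≈ 87.71°
pole (1 + j200·0.005) = 1 + j1 → |·| ≈ 1.4142, ∠ ≈ 45.00°
|T| = 0.0125 · 1 / (25.02 · 1.4142) ≈ 0.00035327
Gain = 20 log₁₀(0.00035327) ≈ -69.04 dB
∠T = (0°) − (87.71° + 45.00°) = -132.71°

-69.0 dB, -132.7°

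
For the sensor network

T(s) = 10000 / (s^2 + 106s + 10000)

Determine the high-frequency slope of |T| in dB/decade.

-40 dB/decade

Each pole contributes −20 dB/decade at high frequency; each zero contributes +20 dB/decade.
Net: 0 zero(s) − 2 pole(s) → -40 dB/decade.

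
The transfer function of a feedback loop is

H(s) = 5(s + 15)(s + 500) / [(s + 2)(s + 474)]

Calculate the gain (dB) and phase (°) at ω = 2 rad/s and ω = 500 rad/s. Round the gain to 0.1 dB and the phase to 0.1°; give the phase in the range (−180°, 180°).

At s = jω = j2:
zero (s+15): 15 + j2 → |·| = √(15²+2²) = √229 ≈ 15.133, ∠ = arctan(2/15) ≈ 7.59°
zero (s+500): 500 + j2 → |·| = √(500²+2²) = √250004 ≈ 500, ∠ = arctan(2/500) ≈ 0.23°
pole (s+2): 2 + j2 → |·| = √(2²+2²) = √8 ≈ 2.8284, ∠ = arctan(2/2) ≈ 45.00°
pole (s+474): 474 + j2 → |·| = √(474²+2²) = √224680 ≈ 474, ∠ = arctan(2/474) ≈ 0.24°
|H| = 5 · 7566.5 / 1340.7 ≈ 28.218
Gain = 20 log₁₀(28.218) ≈ 29.01 dB
∠H = 7.82° − 45.24° = -37.42°

At s = jω = j500:
zero (s+15): 15 + j500 → |·| = √(15²+500²) = √250225 ≈ 500.22, ∠ = arctan(500/15) ≈ 88.28°
zero (s+500): 500 + j500 → |·| = √(500²+500²) = √500000 ≈ 707.11, ∠ = arctan(500/500) ≈ 45.00°
pole (s+2): 2 + j500 → |·| = √(2²+500²) = √250004 ≈ 500, ∠ = arctan(500/2) ≈ 89.77°
pole (s+474): 474 + j500 → |·| = √(474²+500²) = √474676 ≈ 688.97, ∠ = arctan(500/474) ≈ 46.53°
|H| = 5 · 3.5371e+05 / 3.4448e+05 ≈ 5.134
Gain = 20 log₁₀(5.134) ≈ 14.21 dB
∠H = 133.28° − 136.30° = -3.02°

ω = 2: 29.0 dB, -37.4°; ω = 500: 14.2 dB, -3.0°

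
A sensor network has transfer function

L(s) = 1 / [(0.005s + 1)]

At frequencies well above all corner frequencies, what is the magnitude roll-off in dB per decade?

Each pole contributes −20 dB/decade at high frequency; each zero contributes +20 dB/decade.
Net: 0 zero(s) − 1 pole(s) → -20 dB/decade.

-20 dB/decade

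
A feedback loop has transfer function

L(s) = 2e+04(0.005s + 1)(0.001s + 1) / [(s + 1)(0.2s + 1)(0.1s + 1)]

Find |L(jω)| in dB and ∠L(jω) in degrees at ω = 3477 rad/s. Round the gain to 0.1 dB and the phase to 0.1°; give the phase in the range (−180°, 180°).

At ω = 3477 rad/s:
zero (1 + j3477·0.005) = 1 + j17.385 → |·| ≈ 17.414, ∠ ≈ 86.71°
zero (1 + j3477·0.001) = 1 + j3.477 → |·| ≈ 3.6179, ∠ ≈ 73.95°
pole (1 + j3477·1) = 1 + j3477 → |·| ≈ 3477, ∠ ≈ 89.98°
pole (1 + j3477·0.2) = 1 + j695.4 → |·| ≈ 695.4, ∠ ≈ 89.92°
pole (1 + j3477·0.1) = 1 + j347.7 → |·| ≈ 347.7, ∠ ≈ 89.84°
|L| = 2e+04 · 17.414 · 3.6179 / (3477 · 695.4 · 347.7) ≈ 0.0014988
Gain = 20 log₁₀(0.0014988) ≈ -56.49 dB
∠L = (86.71° + 73.95°) − (89.98° + 89.92° + 89.84°) = -109.08°

-56.5 dB, -109.1°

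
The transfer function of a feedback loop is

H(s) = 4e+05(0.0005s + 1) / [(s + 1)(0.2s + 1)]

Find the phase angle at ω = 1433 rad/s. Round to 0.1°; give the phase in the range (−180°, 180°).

At ω = 1433 rad/s:
zero (1 + j1433·0.0005) = 1 + j0.7165 → |·| ≈ 1.2302, ∠ ≈ 35.62°
pole (1 + j1433·1) = 1 + j1433 → |·| ≈ 1433, ∠ ≈ 89.96°
pole (1 + j1433·0.2) = 1 + j286.6 → |·| ≈ 286.6, ∠ ≈ 89.80°
∠H = (35.62°) − (89.96° + 89.80°) = -144.14°

-144.1°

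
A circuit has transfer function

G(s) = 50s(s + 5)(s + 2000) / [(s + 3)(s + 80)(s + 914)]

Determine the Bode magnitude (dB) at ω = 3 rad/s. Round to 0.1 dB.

At s = jω = j3:
zero (s+5): 5 + j3 → |·| = √(5²+3²) = √34 ≈ 5.831, ∠ = arctan(3/5) ≈ 30.96°
zero (s+2000): 2000 + j3 → |·| = √(2000²+3²) = √4000009 ≈ 2000, ∠ = arctan(3/2000) ≈ 0.09°
zero at origin: s = j3 → |·| = 3, ∠ = 90.00°
pole (s+3): 3 + j3 → |·| = √(3²+3²) = √18 ≈ 4.2426, ∠ = arctan(3/3) ≈ 45.00°
pole (s+80): 80 + j3 → |·| = √(80²+3²) = √6409 ≈ 80.056, ∠ = arctan(3/80) ≈ 2.15°
pole (s+914): 914 + j3 → |·| = √(914²+3²) = √835405 ≈ 914, ∠ = arctan(3/914) ≈ 0.19°
|G| = 50 · 34986 / 3.1044e+05 ≈ 5.6349
Gain = 20 log₁₀(5.6349) ≈ 15.02 dB

15.0 dB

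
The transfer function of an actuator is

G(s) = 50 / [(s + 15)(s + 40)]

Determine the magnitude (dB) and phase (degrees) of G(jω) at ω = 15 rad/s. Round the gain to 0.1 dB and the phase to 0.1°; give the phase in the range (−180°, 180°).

At s = jω = j15:
pole (s+15): 15 + j15 → |·| = √(15²+15²) = √450 ≈ 21.213, ∠ = arctan(15/15) ≈ 45.00°
pole (s+40): 40 + j15 → |·| = √(40²+15²) = √1825 ≈ 42.72, ∠ = arctan(15/40) ≈ 20.56°
|G| = 50 / 906.22 ≈ 0.055174
Gain = 20 log₁₀(0.055174) ≈ -25.17 dB
∠G = 0.00° − 65.56° = -65.56°

-25.2 dB, -65.6°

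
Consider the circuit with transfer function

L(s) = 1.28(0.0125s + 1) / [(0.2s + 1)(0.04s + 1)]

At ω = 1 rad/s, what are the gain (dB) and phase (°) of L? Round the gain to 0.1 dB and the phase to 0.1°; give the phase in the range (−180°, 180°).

At ω = 1 rad/s:
zero (1 + j1·0.0125) = 1 + j0.0125 → |·| ≈ 1.0001, ∠ ≈ 0.72°
pole (1 + j1·0.2) = 1 + j0.2 → |·| ≈ 1.0198, ∠ ≈ 11.31°
pole (1 + j1·0.04) = 1 + j0.04 → |·| ≈ 1.0008, ∠ ≈ 2.29°
|L| = 1.28 · 1.0001 / (1.0198 · 1.0008) ≈ 1.2543
Gain = 20 log₁₀(1.2543) ≈ 1.97 dB
∠L = (0.72°) − (11.31° + 2.29°) = -12.88°

2.0 dB, -12.9°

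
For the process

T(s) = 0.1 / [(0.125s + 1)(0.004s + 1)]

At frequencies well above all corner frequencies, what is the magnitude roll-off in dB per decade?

Each pole contributes −20 dB/decade at high frequency; each zero contributes +20 dB/decade.
Net: 0 zero(s) − 2 pole(s) → -40 dB/decade.

-40 dB/decade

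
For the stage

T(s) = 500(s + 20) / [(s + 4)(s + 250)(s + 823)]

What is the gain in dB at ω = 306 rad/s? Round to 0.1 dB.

-56.8 dB

At s = jω = j306:
zero (s+20): 20 + j306 → |·| = √(20²+306²) = √94036 ≈ 306.65, ∠ = arctan(306/20) ≈ 86.26°
pole (s+4): 4 + j306 → |·| = √(4²+306²) = √93652 ≈ 306.03, ∠ = arctan(306/4) ≈ 89.25°
pole (s+250): 250 + j306 → |·| = √(250²+306²) = √156136 ≈ 395.14, ∠ = arctan(306/250) ≈ 50.75°
pole (s+823): 823 + j306 → |·| = √(823²+306²) = √770965 ≈ 878.05, ∠ = arctan(306/823) ≈ 20.40°
|T| = 500 · 306.65 / 1.0618e+08 ≈ 0.001444
Gain = 20 log₁₀(0.001444) ≈ -56.81 dB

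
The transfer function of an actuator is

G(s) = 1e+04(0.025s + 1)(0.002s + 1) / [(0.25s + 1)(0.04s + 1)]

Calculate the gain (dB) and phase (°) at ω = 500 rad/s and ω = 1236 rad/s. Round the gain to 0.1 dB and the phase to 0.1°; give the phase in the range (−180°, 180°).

At ω = 500 rad/s:
zero (1 + j500·0.025) = 1 + j12.5 → |·| ≈ 12.54, ∠ ≈ 85.43°
zero (1 + j500·0.002) = 1 + j1 → |·| ≈ 1.4142, ∠ ≈ 45.00°
pole (1 + j500·0.25) = 1 + j125 → |·| ≈ 125, ∠ ≈ 89.54°
pole (1 + j500·0.04) = 1 + j20 → |·| ≈ 20.025, ∠ ≈ 87.14°
|G| = 1e+04 · 12.54 · 1.4142 / (125 · 20.025) ≈ 70.848
Gain = 20 log₁₀(70.848) ≈ 37.01 dB
∠G = (85.43° + 45.00°) − (89.54° + 87.14°) = -46.25°

At ω = 1236 rad/s:
zero (1 + j1236·0.025) = 1 + j30.9 → |·| ≈ 30.916, ∠ ≈ 88.15°
zero (1 + j1236·0.002) = 1 + j2.472 → |·| ≈ 2.6666, ∠ ≈ 67.98°
pole (1 + j1236·0.25) = 1 + j309 → |·| ≈ 309, ∠ ≈ 89.81°
pole (1 + j1236·0.04) = 1 + j49.44 → |·| ≈ 49.45, ∠ ≈ 88.84°
|G| = 1e+04 · 30.916 · 2.6666 / (309 · 49.45) ≈ 53.953
Gain = 20 log₁₀(53.953) ≈ 34.64 dB
∠G = (88.15° + 67.98°) − (89.81° + 88.84°) = -22.52°

ω = 500: 37.0 dB, -46.3°; ω = 1236: 34.6 dB, -22.5°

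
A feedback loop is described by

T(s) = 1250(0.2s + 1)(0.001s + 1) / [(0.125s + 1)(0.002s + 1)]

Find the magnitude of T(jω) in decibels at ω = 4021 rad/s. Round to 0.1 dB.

60.2 dB

At ω = 4021 rad/s:
zero (1 + j4021·0.2) = 1 + j804.2 → |·| ≈ 804.2, ∠ ≈ 89.93°
zero (1 + j4021·0.001) = 1 + j4.021 → |·| ≈ 4.1435, ∠ ≈ 76.03°
pole (1 + j4021·0.125) = 1 + j502.625 → |·| ≈ 502.63, ∠ ≈ 89.89°
pole (1 + j4021·0.002) = 1 + j8.042 → |·| ≈ 8.1039, ∠ ≈ 82.91°
|T| = 1250 · 804.2 · 4.1435 / (502.63 · 8.1039) ≈ 1022.6
Gain = 20 log₁₀(1022.6) ≈ 60.19 dB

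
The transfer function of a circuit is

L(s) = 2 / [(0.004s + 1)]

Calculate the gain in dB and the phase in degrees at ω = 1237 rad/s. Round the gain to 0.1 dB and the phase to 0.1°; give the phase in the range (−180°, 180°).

-8.0 dB, -78.6°

At ω = 1237 rad/s:
pole (1 + j1237·0.004) = 1 + j4.948 → |·| ≈ 5.048, ∠ ≈ 78.57°
|L| = 2 · 1 / (5.048) ≈ 0.3962
Gain = 20 log₁₀(0.3962) ≈ -8.04 dB
∠L = (0°) − (78.57°) = -78.57°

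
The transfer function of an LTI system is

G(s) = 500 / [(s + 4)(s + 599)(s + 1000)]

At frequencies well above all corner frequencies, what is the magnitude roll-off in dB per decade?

-60 dB/decade

Each pole contributes −20 dB/decade at high frequency; each zero contributes +20 dB/decade.
Net: 0 zero(s) − 3 pole(s) → -60 dB/decade.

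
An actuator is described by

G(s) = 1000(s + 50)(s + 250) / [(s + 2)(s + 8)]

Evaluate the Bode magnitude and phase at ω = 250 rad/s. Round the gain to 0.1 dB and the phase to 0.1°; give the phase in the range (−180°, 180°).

63.2 dB, -54.0°

At s = jω = j250:
zero (s+50): 50 + j250 → |·| = √(50²+250²) = √65000 ≈ 254.95, ∠ = arctan(250/50) ≈ 78.69°
zero (s+250): 250 + j250 → |·| = √(250²+250²) = √125000 ≈ 353.55, ∠ = arctan(250/250) ≈ 45.00°
pole (s+2): 2 + j250 → |·| = √(2²+250²) = √62504 ≈ 250.01, ∠ = arctan(250/2) ≈ 89.54°
pole (s+8): 8 + j250 → |·| = √(8²+250²) = √62564 ≈ 250.13, ∠ = arctan(250/8) ≈ 88.17°
|G| = 1000 · 90138 / 62535 ≈ 1441.4
Gain = 20 log₁₀(1441.4) ≈ 63.18 dB
∠G = 123.69° − 177.71° = -54.02°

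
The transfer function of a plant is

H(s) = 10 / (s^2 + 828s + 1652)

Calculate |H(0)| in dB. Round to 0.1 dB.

-44.4 dB

H(0) = 10 / 1652 ≈ 0.0060533
20 log₁₀(0.0060533) ≈ -44.36 dB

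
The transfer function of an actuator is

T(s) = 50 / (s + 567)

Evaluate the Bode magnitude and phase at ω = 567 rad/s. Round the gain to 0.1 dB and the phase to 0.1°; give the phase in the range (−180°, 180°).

-24.1 dB, -45.0°

Substitute s = j567:
Numerator: 50 = 50 + j0
Denominator: (j567) + 567 = 567 + j567
|N| = √(50² + 0²) ≈ 50, ∠N ≈ 0.00°
|D| = √(567² + 567²) ≈ 801.86, ∠D ≈ 45.00°
|T| = 50 / 801.86 ≈ 0.062355
Gain = 20 log₁₀(0.062355) ≈ -24.10 dB
∠T = 0.00° − 45.00° = -45.00°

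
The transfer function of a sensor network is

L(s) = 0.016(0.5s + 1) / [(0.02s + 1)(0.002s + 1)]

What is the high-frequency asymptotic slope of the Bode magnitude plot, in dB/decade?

-20 dB/decade

Each pole contributes −20 dB/decade at high frequency; each zero contributes +20 dB/decade.
Net: 1 zero(s) − 2 pole(s) → -20 dB/decade.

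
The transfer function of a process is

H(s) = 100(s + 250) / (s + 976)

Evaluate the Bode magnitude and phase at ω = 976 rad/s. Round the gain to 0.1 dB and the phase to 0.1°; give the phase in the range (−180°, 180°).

At s = jω = j976:
zero (s+250): 250 + j976 → |·| = √(250²+976²) = √1015076 ≈ 1007.5, ∠ = arctan(976/250) ≈ 75.63°
pole (s+976): 976 + j976 → |·| = √(976²+976²) = √1905152 ≈ 1380.3, ∠ = arctan(976/976) ≈ 45.00°
|H| = 100 · 1007.5 / 1380.3 ≈ 72.991
Gain = 20 log₁₀(72.991) ≈ 37.27 dB
∠H = 75.63° − 45.00° = 30.63°

37.3 dB, 30.6°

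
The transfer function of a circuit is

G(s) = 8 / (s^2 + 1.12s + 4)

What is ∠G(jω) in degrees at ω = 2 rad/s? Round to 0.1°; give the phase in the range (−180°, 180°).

-90.0°

At s = jω = j2:
quadratic: (j2)² + 1.12·j2 + 4 = 0 + j2.24 → |·| ≈ 2.24, ∠ ≈ 90.00°
∠G = 0.00° − 90.00° = -90.00°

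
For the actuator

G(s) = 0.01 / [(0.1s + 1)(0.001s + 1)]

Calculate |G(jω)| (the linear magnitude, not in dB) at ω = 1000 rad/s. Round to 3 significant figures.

At ω = 1000 rad/s:
pole (1 + j1000·0.1) = 1 + j100 → |·| ≈ 100, ∠ ≈ 89.43°
pole (1 + j1000·0.001) = 1 + j1 → |·| ≈ 1.4142, ∠ ≈ 45.00°
|G| = 0.01 · 1 / (100 · 1.4142) ≈ 7.0711e-05

7.07e-05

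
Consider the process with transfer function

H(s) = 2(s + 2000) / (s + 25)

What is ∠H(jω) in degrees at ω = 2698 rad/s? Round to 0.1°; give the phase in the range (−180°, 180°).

-36.0°

At s = jω = j2698:
zero (s+2000): 2000 + j2698 → |·| = √(2000²+2698²) = √11279204 ≈ 3358.5, ∠ = arctan(2698/2000) ≈ 53.45°
pole (s+25): 25 + j2698 → |·| = √(25²+2698²) = √7279829 ≈ 2698.1, ∠ = arctan(2698/25) ≈ 89.47°
∠H = 53.45° − 89.47° = -36.02°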